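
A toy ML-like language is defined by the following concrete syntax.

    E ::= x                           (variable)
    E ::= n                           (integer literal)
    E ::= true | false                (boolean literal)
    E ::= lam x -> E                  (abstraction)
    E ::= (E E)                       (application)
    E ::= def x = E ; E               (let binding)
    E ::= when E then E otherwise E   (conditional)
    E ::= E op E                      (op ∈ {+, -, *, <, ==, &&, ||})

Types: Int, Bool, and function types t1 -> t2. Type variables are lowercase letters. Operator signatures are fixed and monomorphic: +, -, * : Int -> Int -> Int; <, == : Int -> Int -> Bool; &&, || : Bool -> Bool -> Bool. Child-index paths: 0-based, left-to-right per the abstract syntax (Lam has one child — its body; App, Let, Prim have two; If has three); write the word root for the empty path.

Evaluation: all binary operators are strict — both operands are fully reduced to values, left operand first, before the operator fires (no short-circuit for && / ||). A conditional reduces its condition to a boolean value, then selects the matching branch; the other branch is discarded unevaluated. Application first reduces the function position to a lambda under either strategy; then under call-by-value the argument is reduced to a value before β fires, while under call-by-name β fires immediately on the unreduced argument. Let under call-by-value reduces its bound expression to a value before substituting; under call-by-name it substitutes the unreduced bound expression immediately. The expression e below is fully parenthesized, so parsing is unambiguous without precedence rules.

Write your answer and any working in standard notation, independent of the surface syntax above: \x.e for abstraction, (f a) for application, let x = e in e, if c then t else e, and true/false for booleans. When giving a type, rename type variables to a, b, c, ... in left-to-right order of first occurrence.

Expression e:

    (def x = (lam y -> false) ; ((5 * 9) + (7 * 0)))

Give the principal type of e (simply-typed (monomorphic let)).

Trace:
\y._ : a -> Bool
let x : a -> Bool
  unify Int ~ Int
  unify Int ~ Int
  unify Int ~ Int
  unify Int ~ Int
  unify Int ~ Int
  unify Int ~ Int

Answer: Int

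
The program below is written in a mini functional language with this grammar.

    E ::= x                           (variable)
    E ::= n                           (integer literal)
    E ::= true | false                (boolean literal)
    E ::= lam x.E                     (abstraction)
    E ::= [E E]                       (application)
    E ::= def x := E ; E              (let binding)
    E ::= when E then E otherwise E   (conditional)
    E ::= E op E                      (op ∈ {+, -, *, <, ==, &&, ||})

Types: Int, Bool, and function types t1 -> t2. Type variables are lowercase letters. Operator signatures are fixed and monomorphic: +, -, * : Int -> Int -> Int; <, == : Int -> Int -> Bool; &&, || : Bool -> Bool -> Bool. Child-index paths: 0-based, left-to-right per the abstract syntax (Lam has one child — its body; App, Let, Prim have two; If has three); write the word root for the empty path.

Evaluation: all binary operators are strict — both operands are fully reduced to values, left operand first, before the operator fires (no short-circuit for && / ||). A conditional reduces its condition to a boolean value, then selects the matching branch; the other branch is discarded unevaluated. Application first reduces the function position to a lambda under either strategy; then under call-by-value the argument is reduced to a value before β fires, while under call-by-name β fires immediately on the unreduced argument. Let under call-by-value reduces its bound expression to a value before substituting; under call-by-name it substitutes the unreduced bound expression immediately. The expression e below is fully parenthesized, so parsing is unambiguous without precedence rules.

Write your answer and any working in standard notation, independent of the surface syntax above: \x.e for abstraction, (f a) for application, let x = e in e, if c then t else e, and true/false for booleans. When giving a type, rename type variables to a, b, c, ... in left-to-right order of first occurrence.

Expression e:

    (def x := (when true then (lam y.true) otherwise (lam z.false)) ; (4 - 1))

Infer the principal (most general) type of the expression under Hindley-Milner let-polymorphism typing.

Answer: Int

Derivation:
  unify Bool ~ Bool
\y._ : a -> Bool
\z._ : b -> Bool
  unify a -> Bool ~ b -> Bool
  unify a ~ b
  unify Bool ~ Bool
let x : forall. b -> Bool
  unify Int ~ Int
  unify Int ~ Int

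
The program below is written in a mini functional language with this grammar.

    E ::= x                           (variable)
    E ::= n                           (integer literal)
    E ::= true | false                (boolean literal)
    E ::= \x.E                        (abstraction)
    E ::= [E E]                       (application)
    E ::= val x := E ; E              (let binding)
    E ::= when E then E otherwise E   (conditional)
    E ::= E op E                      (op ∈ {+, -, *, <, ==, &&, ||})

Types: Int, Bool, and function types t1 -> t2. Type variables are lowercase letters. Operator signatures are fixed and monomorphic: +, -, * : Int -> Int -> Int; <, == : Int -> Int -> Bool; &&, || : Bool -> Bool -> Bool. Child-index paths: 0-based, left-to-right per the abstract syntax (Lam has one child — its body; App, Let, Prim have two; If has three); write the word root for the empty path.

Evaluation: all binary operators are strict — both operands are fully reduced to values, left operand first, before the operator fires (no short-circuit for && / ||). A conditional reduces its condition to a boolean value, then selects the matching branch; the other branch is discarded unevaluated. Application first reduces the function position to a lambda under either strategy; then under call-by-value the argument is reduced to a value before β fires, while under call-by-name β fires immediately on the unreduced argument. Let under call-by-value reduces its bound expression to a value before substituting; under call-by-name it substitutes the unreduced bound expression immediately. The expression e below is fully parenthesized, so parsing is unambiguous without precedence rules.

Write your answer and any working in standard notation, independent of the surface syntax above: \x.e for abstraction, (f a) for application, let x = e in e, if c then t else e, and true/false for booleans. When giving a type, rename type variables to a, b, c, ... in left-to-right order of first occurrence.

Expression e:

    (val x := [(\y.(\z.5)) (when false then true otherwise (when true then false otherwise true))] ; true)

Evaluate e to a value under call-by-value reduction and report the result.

Answer: true

Derivation:
step 0: (let x = ((\y.(\z.5)) (if false then true else (if true then false else true))) in true)
step 1: [if@0.1] (let x = ((\y.(\z.5)) (if true then false else true)) in true)
step 2: [if@0.1] (let x = ((\y.(\z.5)) false) in true)
step 3: [beta@0] (let x = (\z.5) in true)
step 4: [let@root] true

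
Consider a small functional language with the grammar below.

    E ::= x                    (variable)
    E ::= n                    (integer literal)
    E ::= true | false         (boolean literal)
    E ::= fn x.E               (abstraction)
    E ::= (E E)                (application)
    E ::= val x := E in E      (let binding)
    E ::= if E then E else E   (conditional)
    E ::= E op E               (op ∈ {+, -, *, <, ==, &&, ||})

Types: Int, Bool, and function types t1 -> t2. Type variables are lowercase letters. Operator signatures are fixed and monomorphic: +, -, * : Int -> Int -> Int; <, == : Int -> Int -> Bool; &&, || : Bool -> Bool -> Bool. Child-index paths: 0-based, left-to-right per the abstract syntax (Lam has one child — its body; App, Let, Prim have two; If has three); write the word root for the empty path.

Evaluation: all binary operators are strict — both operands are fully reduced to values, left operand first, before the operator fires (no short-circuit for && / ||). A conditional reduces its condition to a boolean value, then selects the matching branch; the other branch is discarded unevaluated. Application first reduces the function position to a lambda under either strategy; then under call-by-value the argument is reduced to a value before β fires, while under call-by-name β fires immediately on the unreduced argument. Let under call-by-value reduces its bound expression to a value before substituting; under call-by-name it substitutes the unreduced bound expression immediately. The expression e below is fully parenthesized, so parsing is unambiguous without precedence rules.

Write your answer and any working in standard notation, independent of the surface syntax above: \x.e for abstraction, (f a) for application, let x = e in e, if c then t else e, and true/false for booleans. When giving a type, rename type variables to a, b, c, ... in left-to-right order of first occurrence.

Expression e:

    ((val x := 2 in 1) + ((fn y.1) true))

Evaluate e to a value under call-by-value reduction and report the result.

Working:
step 0: ((let x = 2 in 1) + ((\y.1) true))
step 1: [let@0] (1 + ((\y.1) true))
step 2: [beta@1] (1 + 1)
step 3: [delta@root] 2

Answer: 2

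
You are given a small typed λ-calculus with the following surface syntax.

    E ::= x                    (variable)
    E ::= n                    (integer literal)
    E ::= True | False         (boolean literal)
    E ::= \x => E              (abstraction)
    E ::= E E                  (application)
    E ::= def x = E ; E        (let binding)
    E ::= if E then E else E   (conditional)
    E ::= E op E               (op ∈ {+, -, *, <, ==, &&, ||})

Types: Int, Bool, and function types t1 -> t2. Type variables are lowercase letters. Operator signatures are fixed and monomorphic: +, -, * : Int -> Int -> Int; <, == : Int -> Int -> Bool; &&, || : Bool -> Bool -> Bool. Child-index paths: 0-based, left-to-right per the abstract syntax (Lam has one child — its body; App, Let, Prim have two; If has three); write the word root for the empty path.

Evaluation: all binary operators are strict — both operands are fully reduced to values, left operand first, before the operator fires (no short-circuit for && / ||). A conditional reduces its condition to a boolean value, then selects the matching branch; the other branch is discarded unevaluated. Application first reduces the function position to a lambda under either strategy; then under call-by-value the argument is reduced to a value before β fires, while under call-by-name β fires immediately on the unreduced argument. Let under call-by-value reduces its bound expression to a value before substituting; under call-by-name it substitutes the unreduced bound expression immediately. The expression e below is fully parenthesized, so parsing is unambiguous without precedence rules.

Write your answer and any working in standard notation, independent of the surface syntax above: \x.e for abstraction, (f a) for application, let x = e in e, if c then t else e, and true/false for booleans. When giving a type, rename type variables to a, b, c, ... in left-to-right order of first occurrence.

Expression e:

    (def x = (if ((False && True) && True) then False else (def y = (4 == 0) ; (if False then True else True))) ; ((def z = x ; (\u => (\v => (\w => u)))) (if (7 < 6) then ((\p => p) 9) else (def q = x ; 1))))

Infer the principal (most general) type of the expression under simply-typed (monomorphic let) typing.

Working:
  unify Bool ~ Bool
  unify Bool ~ Bool
  unify Bool ~ Bool
  unify Bool ~ Bool
  unify Bool ~ Bool
  unify Int ~ Int
  unify Int ~ Int
let y : Bool
  unify Bool ~ Bool
  unify Bool ~ Bool
  unify Bool ~ Bool
let x : Bool
x : Bool
let z : Bool
u : a
\w._ : c -> a
\v._ : b -> c -> a
\u._ : a -> b -> c -> a
  unify Int ~ Int
  unify Int ~ Int
  unify Bool ~ Bool
p : d
\p._ : d -> d
  unify d -> d ~ Int -> e
  unify d ~ Int
  unify Int ~ e
_ _ : Int
x : Bool
let q : Bool
  unify Int ~ Int
  unify a -> b -> c -> a ~ Int -> f
  unify a ~ Int
  unify b -> c -> Int ~ f
_ _ : b -> c -> Int

Answer: a -> b -> Int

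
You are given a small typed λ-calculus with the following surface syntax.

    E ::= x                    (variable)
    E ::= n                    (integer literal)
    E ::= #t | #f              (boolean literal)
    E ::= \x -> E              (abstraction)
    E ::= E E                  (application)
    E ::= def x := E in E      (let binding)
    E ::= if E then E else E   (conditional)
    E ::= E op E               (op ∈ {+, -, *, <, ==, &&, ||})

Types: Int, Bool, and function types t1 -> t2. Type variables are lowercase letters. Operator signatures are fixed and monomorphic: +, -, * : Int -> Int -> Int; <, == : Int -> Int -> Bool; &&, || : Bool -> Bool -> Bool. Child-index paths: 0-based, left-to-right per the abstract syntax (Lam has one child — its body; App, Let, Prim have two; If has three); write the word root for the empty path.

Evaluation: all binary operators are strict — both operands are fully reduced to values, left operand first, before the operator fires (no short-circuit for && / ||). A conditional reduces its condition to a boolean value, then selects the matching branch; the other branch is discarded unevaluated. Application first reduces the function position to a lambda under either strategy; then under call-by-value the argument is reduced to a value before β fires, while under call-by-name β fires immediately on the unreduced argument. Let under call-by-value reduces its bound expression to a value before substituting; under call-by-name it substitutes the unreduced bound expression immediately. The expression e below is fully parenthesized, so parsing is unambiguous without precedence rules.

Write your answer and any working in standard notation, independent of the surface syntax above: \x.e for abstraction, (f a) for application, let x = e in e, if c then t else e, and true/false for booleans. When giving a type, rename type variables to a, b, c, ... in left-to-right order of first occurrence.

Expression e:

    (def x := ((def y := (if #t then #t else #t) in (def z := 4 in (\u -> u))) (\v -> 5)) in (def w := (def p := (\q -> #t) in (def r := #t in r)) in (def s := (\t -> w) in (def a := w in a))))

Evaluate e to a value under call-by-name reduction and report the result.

Trace:
step 0: (let x = ((let y = (if true then true else true) in (let z = 4 in (\u.u))) (\v.5)) in (let w = (let p = (\q.true) in (let r = true in r)) in (let s = (\t.w) in (let a = w in a))))
step 1: [let@root] (let w = (let p = (\q.true) in (let r = true in r)) in (let s = (\t.w) in (let a = w in a)))
step 2: [let@root] (let s = (\t.(let p = (\q.true) in (let r = true in r))) in (let a = (let p = (\q.true) in (let r = true in r)) in a))
step 3: [let@root] (let a = (let p = (\q.true) in (let r = true in r)) in a)
step 4: [let@root] (let p = (\q.true) in (let r = true in r))
step 5: [let@root] (let r = true in r)
step 6: [let@root] true

Answer: true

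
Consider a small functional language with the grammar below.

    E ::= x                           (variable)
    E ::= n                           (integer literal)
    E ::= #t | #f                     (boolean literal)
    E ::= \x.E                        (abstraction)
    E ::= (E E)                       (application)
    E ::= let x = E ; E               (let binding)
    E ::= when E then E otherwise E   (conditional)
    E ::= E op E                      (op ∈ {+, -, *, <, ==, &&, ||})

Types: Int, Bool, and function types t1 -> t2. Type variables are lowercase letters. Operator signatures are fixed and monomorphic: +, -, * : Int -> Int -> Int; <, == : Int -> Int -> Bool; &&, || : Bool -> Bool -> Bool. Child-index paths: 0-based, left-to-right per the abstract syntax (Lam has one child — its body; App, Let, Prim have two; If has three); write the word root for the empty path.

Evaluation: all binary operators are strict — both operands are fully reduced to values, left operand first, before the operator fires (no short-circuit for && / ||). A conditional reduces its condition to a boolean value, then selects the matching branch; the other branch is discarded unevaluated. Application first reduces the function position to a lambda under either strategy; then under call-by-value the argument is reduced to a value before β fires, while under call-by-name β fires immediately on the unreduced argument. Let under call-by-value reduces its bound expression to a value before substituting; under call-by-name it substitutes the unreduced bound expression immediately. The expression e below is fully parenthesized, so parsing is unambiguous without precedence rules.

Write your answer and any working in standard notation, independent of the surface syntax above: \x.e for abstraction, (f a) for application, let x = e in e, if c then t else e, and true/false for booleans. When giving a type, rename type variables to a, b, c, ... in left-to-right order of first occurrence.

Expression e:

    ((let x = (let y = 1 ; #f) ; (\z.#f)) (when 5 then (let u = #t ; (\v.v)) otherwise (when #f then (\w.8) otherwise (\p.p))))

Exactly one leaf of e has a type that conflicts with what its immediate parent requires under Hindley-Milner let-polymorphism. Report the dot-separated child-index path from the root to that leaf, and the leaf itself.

Answer: 1.0 : 5

Working:
let y : Int
let x : Bool
\z._ : a -> Bool
  unify Int ~ Bool
  FAIL: mismatch Int ~ Bool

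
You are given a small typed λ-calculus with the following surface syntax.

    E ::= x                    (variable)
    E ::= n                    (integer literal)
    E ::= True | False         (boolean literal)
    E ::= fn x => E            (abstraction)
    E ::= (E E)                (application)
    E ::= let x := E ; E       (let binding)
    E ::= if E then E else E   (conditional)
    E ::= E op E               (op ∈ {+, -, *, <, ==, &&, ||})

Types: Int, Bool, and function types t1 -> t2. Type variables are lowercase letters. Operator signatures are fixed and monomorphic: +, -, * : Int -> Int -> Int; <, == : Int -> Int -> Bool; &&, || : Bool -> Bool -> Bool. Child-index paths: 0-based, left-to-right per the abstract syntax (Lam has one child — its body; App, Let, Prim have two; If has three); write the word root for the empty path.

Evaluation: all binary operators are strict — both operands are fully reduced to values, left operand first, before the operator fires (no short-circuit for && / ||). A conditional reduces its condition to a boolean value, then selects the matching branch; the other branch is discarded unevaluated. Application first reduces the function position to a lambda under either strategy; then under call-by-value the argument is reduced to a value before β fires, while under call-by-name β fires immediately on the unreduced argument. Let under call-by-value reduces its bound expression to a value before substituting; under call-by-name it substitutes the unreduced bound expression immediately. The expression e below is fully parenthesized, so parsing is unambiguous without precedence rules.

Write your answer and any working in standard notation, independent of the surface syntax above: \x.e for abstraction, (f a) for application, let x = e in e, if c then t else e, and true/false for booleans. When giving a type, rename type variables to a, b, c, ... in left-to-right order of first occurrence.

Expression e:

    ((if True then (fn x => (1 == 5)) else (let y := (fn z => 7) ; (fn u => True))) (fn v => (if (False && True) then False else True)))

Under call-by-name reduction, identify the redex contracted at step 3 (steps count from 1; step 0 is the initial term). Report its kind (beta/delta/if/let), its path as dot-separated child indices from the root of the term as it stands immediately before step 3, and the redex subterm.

Derivation:
step 0: ((if true then (\x.(1 == 5)) else (let y = (\z.7) in (\u.true))) (\v.(if (false && true) then false else true)))
step 1: [if@0] ((\x.(1 == 5)) (\v.(if (false && true) then false else true)))
step 2: [beta@root] (1 == 5)
step 3: [delta@root] false

Answer: delta at root : (1 == 5)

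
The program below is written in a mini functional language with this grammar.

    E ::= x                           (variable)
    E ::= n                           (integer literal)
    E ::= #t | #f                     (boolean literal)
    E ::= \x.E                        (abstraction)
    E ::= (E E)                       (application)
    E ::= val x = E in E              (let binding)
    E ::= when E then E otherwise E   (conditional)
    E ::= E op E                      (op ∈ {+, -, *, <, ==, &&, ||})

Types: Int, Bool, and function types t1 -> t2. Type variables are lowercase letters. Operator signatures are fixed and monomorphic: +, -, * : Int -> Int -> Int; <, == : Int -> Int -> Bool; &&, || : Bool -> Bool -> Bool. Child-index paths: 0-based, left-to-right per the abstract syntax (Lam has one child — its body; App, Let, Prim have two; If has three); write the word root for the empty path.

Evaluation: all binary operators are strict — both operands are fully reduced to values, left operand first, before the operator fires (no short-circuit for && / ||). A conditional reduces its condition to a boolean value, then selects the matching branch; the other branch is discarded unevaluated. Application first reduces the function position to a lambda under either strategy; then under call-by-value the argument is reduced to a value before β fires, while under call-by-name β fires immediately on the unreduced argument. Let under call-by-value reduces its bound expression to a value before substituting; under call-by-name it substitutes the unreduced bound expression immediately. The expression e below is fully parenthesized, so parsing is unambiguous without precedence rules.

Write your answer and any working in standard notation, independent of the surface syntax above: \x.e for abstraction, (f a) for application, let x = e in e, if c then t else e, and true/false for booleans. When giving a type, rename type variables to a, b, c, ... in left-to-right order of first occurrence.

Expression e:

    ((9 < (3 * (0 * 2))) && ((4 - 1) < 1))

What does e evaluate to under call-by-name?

Answer: false

Derivation:
step 0: ((9 < (3 * (0 * 2))) && ((4 - 1) < 1))
step 1: [delta@0.1.1] ((9 < (3 * 0)) && ((4 - 1) < 1))
step 2: [delta@0.1] ((9 < 0) && ((4 - 1) < 1))
step 3: [delta@0] (false && ((4 - 1) < 1))
step 4: [delta@1.0] (false && (3 < 1))
step 5: [delta@1] (false && false)
step 6: [delta@root] false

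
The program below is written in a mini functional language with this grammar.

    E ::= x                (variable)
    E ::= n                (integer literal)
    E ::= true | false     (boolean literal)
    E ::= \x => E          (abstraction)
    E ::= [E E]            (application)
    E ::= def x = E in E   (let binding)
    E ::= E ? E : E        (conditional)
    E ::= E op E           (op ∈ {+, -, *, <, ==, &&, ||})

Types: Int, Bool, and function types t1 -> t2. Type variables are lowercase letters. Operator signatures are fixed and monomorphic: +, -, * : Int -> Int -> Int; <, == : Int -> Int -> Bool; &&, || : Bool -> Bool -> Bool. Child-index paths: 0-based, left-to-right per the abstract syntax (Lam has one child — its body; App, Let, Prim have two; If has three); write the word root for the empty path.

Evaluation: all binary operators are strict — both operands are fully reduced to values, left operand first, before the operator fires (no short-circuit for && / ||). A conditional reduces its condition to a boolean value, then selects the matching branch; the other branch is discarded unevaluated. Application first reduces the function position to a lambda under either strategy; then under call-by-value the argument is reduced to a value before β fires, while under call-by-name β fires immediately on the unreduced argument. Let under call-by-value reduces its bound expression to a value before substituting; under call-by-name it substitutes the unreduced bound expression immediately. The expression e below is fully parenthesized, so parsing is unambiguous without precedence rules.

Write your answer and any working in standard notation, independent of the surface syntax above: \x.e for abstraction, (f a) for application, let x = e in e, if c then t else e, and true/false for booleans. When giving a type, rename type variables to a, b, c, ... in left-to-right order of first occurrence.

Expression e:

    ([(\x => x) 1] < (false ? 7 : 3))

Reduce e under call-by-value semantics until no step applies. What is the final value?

Derivation:
step 0: (((\x.x) 1) < (if false then 7 else 3))
step 1: [beta@0] (1 < (if false then 7 else 3))
step 2: [if@1] (1 < 3)
step 3: [delta@root] true

Answer: true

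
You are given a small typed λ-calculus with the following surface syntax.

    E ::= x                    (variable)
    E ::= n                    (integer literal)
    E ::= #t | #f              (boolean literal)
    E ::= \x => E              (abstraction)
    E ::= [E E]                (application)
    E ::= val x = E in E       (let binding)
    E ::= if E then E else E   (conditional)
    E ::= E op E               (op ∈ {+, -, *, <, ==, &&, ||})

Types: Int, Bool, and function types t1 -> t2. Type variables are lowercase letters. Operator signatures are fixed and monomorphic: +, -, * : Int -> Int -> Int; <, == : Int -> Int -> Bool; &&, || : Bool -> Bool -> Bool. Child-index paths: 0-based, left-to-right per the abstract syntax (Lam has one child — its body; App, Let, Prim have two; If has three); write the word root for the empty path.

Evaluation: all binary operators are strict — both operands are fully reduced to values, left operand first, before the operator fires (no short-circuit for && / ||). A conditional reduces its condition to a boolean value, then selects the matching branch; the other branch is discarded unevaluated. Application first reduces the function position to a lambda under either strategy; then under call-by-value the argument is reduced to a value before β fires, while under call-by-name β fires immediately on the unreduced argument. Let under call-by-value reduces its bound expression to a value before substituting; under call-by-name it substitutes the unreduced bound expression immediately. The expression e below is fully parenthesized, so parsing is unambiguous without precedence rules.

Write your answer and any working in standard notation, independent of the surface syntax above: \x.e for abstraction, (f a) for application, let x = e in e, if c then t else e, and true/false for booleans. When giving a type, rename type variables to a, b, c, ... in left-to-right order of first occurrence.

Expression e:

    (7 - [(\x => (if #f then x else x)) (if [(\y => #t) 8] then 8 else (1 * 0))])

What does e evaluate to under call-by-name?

Answer: -1

Trace:
step 0: (7 - ((\x.(if false then x else x)) (if ((\y.true) 8) then 8 else (1 * 0))))
step 1: [beta@1] (7 - (if false then (if ((\y.true) 8) then 8 else (1 * 0)) else (if ((\y.true) 8) then 8 else (1 * 0))))
step 2: [if@1] (7 - (if ((\y.true) 8) then 8 else (1 * 0)))
step 3: [beta@1.0] (7 - (if true then 8 else (1 * 0)))
step 4: [if@1] (7 - 8)
step 5: [delta@root] -1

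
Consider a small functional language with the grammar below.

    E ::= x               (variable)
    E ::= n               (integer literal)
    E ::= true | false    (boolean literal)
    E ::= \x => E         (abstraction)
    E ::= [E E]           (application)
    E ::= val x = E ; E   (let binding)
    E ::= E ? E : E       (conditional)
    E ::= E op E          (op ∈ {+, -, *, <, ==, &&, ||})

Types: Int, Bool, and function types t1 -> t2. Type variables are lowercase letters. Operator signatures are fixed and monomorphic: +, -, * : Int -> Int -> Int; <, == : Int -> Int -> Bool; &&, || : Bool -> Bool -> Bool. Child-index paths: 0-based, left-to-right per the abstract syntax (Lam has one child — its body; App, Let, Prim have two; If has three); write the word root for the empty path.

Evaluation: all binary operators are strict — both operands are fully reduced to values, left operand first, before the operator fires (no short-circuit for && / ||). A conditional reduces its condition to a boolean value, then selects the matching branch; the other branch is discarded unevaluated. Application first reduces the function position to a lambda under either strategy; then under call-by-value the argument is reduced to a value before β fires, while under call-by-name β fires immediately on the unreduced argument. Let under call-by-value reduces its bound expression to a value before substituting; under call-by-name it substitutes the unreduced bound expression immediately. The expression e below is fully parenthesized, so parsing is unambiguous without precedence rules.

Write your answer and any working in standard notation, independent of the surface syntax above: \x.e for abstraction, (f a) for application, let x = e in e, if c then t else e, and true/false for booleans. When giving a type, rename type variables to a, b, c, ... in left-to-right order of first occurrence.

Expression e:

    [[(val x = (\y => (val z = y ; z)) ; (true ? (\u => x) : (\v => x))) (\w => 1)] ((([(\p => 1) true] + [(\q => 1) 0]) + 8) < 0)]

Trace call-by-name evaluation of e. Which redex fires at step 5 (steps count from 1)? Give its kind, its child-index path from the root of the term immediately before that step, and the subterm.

Answer: let at root : (let z = (((((\p.1) true) + ((\q.1) 0)) + 8) < 0) in z)

Derivation:
step 0: (((let x = (\y.(let z = y in z)) in (if true then (\u.x) else (\v.x))) (\w.1)) (((((\p.1) true) + ((\q.1) 0)) + 8) < 0))
step 1: [let@0.0] (((if true then (\u.(\y.(let z = y in z))) else (\v.(\y.(let z = y in z)))) (\w.1)) (((((\p.1) true) + ((\q.1) 0)) + 8) < 0))
step 2: [if@0.0] (((\u.(\y.(let z = y in z))) (\w.1)) (((((\p.1) true) + ((\q.1) 0)) + 8) < 0))
step 3: [beta@0] ((\y.(let z = y in z)) (((((\p.1) true) + ((\q.1) 0)) + 8) < 0))
step 4: [beta@root] (let z = (((((\p.1) true) + ((\q.1) 0)) + 8) < 0) in z)
step 5: [let@root] (((((\p.1) true) + ((\q.1) 0)) + 8) < 0)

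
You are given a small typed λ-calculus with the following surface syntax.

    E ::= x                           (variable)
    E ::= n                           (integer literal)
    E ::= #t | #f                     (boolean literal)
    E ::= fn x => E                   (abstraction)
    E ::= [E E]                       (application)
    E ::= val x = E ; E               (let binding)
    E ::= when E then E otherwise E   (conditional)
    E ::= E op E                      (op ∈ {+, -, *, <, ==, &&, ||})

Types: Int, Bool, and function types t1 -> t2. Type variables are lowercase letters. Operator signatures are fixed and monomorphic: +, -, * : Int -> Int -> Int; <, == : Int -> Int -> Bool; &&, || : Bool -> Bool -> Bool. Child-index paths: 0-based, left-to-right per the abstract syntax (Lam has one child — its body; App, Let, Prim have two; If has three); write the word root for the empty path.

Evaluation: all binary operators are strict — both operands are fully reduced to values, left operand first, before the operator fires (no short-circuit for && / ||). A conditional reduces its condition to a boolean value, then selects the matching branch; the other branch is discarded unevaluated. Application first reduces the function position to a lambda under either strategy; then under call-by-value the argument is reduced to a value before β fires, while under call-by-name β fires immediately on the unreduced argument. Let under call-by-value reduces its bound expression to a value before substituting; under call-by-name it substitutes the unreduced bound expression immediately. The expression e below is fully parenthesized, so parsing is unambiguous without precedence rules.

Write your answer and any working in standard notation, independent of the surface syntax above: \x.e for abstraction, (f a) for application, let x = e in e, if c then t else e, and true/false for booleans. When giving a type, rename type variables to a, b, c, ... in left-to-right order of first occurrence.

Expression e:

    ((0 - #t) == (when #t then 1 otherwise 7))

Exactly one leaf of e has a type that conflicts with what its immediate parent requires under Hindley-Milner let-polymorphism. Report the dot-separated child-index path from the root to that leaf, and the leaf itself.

Answer: 0.1 : true

Working:
  unify Int ~ Int
  unify Bool ~ Int
  FAIL: mismatch Bool ~ Int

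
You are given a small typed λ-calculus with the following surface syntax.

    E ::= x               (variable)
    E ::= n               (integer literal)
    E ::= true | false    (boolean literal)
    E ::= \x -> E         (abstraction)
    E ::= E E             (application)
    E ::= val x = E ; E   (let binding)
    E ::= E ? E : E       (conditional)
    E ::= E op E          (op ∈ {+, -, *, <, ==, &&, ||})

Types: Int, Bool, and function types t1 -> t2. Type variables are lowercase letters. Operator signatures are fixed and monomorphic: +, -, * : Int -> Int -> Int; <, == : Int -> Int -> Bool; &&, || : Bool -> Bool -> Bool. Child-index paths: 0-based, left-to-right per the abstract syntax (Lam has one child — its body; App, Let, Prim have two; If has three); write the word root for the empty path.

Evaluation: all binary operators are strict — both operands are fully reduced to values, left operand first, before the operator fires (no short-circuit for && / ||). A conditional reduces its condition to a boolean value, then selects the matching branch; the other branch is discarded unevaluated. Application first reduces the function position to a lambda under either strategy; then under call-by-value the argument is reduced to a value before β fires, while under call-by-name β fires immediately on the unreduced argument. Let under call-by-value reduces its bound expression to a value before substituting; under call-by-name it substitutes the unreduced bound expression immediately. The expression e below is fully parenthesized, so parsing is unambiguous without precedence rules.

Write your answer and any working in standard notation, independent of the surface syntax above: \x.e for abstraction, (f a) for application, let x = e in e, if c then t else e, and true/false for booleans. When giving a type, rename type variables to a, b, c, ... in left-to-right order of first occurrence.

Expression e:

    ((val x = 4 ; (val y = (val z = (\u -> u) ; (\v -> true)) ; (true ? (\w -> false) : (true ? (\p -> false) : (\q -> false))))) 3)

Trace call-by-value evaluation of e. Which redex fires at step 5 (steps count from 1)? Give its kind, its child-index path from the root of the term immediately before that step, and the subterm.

Answer: beta at root : ((\w.false) 3)

Working:
step 0: ((let x = 4 in (let y = (let z = (\u.u) in (\v.true)) in (if true then (\w.false) else (if true then (\p.false) else (\q.false))))) 3)
step 1: [let@0] ((let y = (let z = (\u.u) in (\v.true)) in (if true then (\w.false) else (if true then (\p.false) else (\q.false)))) 3)
step 2: [let@0.0] ((let y = (\v.true) in (if true then (\w.false) else (if true then (\p.false) else (\q.false)))) 3)
step 3: [let@0] ((if true then (\w.false) else (if true then (\p.false) else (\q.false))) 3)
step 4: [if@0] ((\w.false) 3)
step 5: [beta@root] false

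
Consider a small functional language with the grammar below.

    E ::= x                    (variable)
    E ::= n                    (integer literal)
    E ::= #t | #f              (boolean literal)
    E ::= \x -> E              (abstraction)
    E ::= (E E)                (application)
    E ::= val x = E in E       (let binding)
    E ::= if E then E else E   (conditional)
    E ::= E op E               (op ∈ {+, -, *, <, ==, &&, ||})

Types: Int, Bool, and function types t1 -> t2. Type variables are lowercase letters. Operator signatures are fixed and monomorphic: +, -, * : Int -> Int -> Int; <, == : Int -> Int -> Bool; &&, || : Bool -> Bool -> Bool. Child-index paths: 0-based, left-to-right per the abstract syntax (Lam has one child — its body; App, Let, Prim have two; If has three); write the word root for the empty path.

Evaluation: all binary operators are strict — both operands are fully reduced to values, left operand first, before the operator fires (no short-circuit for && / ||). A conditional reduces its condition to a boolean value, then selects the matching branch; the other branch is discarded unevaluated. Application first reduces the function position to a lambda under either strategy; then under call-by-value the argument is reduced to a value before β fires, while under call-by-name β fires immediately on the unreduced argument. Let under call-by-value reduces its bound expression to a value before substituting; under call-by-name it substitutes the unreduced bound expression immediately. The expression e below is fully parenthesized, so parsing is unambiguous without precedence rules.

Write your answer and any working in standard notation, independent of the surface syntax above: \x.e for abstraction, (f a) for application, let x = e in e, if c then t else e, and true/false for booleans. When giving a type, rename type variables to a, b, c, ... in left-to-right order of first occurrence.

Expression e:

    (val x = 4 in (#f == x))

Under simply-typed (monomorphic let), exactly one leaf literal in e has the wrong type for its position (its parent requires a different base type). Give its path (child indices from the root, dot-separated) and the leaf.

Answer: 1.0 : false

Working:
let x : Int
  unify Bool ~ Int
  FAIL: mismatch Bool ~ Int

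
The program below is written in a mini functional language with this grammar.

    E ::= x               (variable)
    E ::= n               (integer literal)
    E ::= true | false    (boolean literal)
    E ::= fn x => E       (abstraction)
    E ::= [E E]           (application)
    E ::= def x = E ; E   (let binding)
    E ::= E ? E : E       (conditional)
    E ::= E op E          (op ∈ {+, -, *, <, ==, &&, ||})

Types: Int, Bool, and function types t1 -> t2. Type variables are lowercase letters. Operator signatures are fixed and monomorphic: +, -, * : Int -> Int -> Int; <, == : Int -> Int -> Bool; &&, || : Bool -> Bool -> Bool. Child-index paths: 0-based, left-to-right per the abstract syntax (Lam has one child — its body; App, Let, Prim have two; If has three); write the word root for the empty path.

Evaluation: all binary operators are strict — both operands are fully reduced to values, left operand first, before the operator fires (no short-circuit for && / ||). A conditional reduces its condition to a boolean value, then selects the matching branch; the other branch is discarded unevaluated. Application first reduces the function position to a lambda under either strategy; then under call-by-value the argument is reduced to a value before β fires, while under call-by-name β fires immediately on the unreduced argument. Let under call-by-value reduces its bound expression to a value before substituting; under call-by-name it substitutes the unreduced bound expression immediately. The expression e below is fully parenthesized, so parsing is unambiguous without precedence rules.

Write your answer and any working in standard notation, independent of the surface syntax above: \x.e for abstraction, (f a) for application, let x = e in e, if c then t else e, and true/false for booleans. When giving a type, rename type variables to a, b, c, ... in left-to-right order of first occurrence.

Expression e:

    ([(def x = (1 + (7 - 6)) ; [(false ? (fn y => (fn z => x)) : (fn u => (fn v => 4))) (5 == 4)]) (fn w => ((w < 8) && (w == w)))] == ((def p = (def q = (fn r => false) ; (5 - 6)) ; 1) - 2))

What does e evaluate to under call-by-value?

Derivation:
step 0: (((let x = (1 + (7 - 6)) in ((if false then (\y.(\z.x)) else (\u.(\v.4))) (5 == 4))) (\w.((w < 8) && (w == w)))) == ((let p = (let q = (\r.false) in (5 - 6)) in 1) - 2))
step 1: [delta@0.0.0.1] (((let x = (1 + 1) in ((if false then (\y.(\z.x)) else (\u.(\v.4))) (5 == 4))) (\w.((w < 8) && (w == w)))) == ((let p = (let q = (\r.false) in (5 - 6)) in 1) - 2))
step 2: [delta@0.0.0] (((let x = 2 in ((if false then (\y.(\z.x)) else (\u.(\v.4))) (5 == 4))) (\w.((w < 8) && (w == w)))) == ((let p = (let q = (\r.false) in (5 - 6)) in 1) - 2))
step 3: [let@0.0] ((((if false then (\y.(\z.2)) else (\u.(\v.4))) (5 == 4)) (\w.((w < 8) && (w == w)))) == ((let p = (let q = (\r.false) in (5 - 6)) in 1) - 2))
step 4: [if@0.0.0] ((((\u.(\v.4)) (5 == 4)) (\w.((w < 8) && (w == w)))) == ((let p = (let q = (\r.false) in (5 - 6)) in 1) - 2))
step 5: [delta@0.0.1] ((((\u.(\v.4)) false) (\w.((w < 8) && (w == w)))) == ((let p = (let q = (\r.false) in (5 - 6)) in 1) - 2))
step 6: [beta@0.0] (((\v.4) (\w.((w < 8) && (w == w)))) == ((let p = (let q = (\r.false) in (5 - 6)) in 1) - 2))
step 7: [beta@0] (4 == ((let p = (let q = (\r.false) in (5 - 6)) in 1) - 2))
step 8: [let@1.0.0] (4 == ((let p = (5 - 6) in 1) - 2))
step 9: [delta@1.0.0] (4 == ((let p = -1 in 1) - 2))
step 10: [let@1.0] (4 == (1 - 2))
step 11: [delta@1] (4 == -1)
step 12: [delta@root] false

Answer: false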